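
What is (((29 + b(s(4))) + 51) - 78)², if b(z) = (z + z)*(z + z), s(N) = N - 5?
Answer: 36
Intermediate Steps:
s(N) = -5 + N
b(z) = 4*z² (b(z) = (2*z)*(2*z) = 4*z²)
(((29 + b(s(4))) + 51) - 78)² = (((29 + 4*(-5 + 4)²) + 51) - 78)² = (((29 + 4*(-1)²) + 51) - 78)² = (((29 + 4*1) + 51) - 78)² = (((29 + 4) + 51) - 78)² = ((33 + 51) - 78)² = (84 - 78)² = 6² = 36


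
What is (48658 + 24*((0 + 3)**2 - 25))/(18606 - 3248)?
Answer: 24137/7679 ≈ 3.1432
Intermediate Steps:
(48658 + 24*((0 + 3)**2 - 25))/(18606 - 3248) = (48658 + 24*(3**2 - 25))/15358 = (48658 + 24*(9 - 25))*(1/15358) = (48658 + 24*(-16))*(1/15358) = (48658 - 384)*(1/15358) = 48274*(1/15358) = 24137/7679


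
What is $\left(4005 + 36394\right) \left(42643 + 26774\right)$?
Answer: $2804377383$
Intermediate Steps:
$\left(4005 + 36394\right) \left(42643 + 26774\right) = 40399 \cdot 69417 = 2804377383$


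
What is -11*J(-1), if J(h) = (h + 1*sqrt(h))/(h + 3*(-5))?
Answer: -11/16 + 11*I/16 ≈ -0.6875 + 0.6875*I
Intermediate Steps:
J(h) = (h + sqrt(h))/(-15 + h) (J(h) = (h + sqrt(h))/(h - 15) = (h + sqrt(h))/(-15 + h))
-11*J(-1) = -11*(-1 + sqrt(-1))/(-15 - 1) = -11*(-1 + I)/(-16) = -(-11)*(-1 + I)/16 = -11*(1/16 - I/16) = -11/16 + 11*I/16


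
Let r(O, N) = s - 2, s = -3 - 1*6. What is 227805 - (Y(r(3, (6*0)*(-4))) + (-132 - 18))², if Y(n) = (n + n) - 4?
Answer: 196829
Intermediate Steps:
s = -9 (s = -3 - 6 = -9)
r(O, N) = -11 (r(O, N) = -9 - 2 = -11)
Y(n) = -4 + 2*n (Y(n) = 2*n - 4 = -4 + 2*n)
227805 - (Y(r(3, (6*0)*(-4))) + (-132 - 18))² = 227805 - ((-4 + 2*(-11)) + (-132 - 18))² = 227805 - ((-4 - 22) - 150)² = 227805 - (-26 - 150)² = 227805 - 1*(-176)² = 227805 - 1*30976 = 227805 - 30976 = 196829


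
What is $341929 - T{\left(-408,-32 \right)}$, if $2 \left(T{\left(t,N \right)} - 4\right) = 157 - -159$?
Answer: $341767$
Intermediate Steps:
$T{\left(t,N \right)} = 162$ ($T{\left(t,N \right)} = 4 + \frac{157 - -159}{2} = 4 + \frac{157 + 159}{2} = 4 + \frac{1}{2} \cdot 316 = 4 + 158 = 162$)
$341929 - T{\left(-408,-32 \right)} = 341929 - 162 = 341767$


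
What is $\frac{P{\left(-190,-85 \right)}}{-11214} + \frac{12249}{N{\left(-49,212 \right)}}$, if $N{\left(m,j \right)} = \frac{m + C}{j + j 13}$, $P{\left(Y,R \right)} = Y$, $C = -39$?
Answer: $- \frac{25480332008}{61677} \approx -4.1313 \cdot 10^{5}$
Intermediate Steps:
$N{\left(m,j \right)} = \frac{-39 + m}{14 j}$ ($N{\left(m,j \right)} = \frac{m - 39}{j + j 13} = \frac{-39 + m}{j + 13 j} = \frac{-39 + m}{14 j}$)
$\frac{P{\left(-190,-85 \right)}}{-11214} + \frac{12249}{N{\left(-49,212 \right)}} = - \frac{190}{-11214} + \frac{12249}{\frac{1}{14} \cdot \frac{1}{212} \left(-39 - 49\right)} = \left(-190\right) \left(- \frac{1}{11214}\right) + \frac{12249}{\frac{1}{14} \cdot \frac{1}{212} \left(-88\right)} = \frac{95}{5607} + \frac{12249}{- \frac{11}{371}} = \frac{95}{5607} + 12249 \left(- \frac{371}{11}\right) = \frac{95}{5607} - \frac{4544379}{11} = - \frac{25480332008}{61677}$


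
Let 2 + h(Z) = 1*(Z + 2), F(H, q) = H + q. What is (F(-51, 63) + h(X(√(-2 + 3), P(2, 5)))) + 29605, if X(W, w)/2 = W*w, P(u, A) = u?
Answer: 29621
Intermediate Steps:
X(W, w) = 2*W*w (X(W, w) = 2*(W*w) = 2*W*w)
h(Z) = Z (h(Z) = -2 + 1*(Z + 2) = -2 + 1*(2 + Z) = -2 + (2 + Z) = Z)
(F(-51, 63) + h(X(√(-2 + 3), P(2, 5)))) + 29605 = ((-51 + 63) + 2*√(-2 + 3)*2) + 29605 = (12 + 2*√1*2) + 29605 = (12 + 2*1*2) + 29605 = (12 + 4) + 29605 = 16 + 29605 = 29621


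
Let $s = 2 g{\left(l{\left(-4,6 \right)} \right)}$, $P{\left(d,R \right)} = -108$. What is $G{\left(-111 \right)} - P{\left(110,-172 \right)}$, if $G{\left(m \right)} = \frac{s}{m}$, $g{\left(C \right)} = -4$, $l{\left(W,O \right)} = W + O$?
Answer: $\frac{11996}{111} \approx 108.07$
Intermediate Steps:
$l{\left(W,O \right)} = O + W$
$s = -8$ ($s = 2 \left(-4\right) = -8$)
$G{\left(m \right)} = - \frac{8}{m}$
$G{\left(-111 \right)} - P{\left(110,-172 \right)} = - \frac{8}{-111} - -108 = \left(-8\right) \left(- \frac{1}{111}\right) + 108 = \frac{8}{111} + 108 = \frac{11996}{111}$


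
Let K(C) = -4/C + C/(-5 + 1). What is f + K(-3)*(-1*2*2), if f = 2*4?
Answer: -1/3 ≈ -0.33333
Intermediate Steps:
K(C) = -4/C - C/4 (K(C) = -4/C + C/(-4) = -4/C + C*(-1/4) = -4/C - C/4)
f = 8
f + K(-3)*(-1*2*2) = 8 + (-4/(-3) - 1/4*(-3))*(-1*2*2) = 8 + (-4*(-1/3) + 3/4)*(-2*2) = 8 + (4/3 + 3/4)*(-4) = 8 + (25/12)*(-4) = 8 - 25/3 = -1/3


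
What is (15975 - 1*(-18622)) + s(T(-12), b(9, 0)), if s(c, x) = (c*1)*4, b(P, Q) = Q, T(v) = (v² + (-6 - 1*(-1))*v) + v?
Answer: 35365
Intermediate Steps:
T(v) = v² - 4*v (T(v) = (v² + (-6 + 1)*v) + v = (v² - 5*v) + v = v² - 4*v)
s(c, x) = 4*c (s(c, x) = c*4 = 4*c)
(15975 - 1*(-18622)) + s(T(-12), b(9, 0)) = (15975 - 1*(-18622)) + 4*(-12*(-4 - 12)) = (15975 + 18622) + 4*(-12*(-16)) = 34597 + 4*192 = 34597 + 768 = 35365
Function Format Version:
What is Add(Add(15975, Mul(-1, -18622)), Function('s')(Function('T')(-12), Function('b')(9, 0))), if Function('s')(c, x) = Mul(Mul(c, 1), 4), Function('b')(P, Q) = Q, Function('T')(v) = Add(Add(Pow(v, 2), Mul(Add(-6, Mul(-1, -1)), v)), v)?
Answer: 35365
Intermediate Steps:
Function('T')(v) = Add(Pow(v, 2), Mul(-4, v)) (Function('T')(v) = Add(Add(Pow(v, 2), Mul(Add(-6, 1), v)), v) = Add(Add(Pow(v, 2), Mul(-5, v)), v) = Add(Pow(v, 2), Mul(-4, v)))
Function('s')(c, x) = Mul(4, c) (Function('s')(c, x) = Mul(c, 4) = Mul(4, c))
Add(Add(15975, Mul(-1, -18622)), Function('s')(Function('T')(-12), Function('b')(9, 0))) = Add(Add(15975, Mul(-1, -18622)), Mul(4, Mul(-12, Add(-4, -12)))) = Add(Add(15975, 18622), Mul(4, Mul(-12, -16))) = Add(34597, Mul(4, 192)) = Add(34597, 768) = 35365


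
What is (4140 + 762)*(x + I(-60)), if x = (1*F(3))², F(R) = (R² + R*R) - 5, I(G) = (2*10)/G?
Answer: 826804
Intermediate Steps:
I(G) = 20/G
F(R) = -5 + 2*R² (F(R) = (R² + R²) - 5 = 2*R² - 5 = -5 + 2*R²)
x = 169 (x = (1*(-5 + 2*3²))² = (1*(-5 + 2*9))² = (1*(-5 + 18))² = (1*13)² = 13² = 169)
(4140 + 762)*(x + I(-60)) = (4140 + 762)*(169 + 20/(-60)) = 4902*(169 + 20*(-1/60)) = 4902*(169 - ⅓) = 4902*(506/3) = 826804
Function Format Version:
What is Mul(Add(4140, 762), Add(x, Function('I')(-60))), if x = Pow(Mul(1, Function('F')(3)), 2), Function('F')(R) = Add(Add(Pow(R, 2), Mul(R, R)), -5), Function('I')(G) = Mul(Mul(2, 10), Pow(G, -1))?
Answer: 826804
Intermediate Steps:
Function('I')(G) = Mul(20, Pow(G, -1))
Function('F')(R) = Add(-5, Mul(2, Pow(R, 2))) (Function('F')(R) = Add(Add(Pow(R, 2), Pow(R, 2)), -5) = Add(Mul(2, Pow(R, 2)), -5) = Add(-5, Mul(2, Pow(R, 2))))
x = 169 (x = Pow(Mul(1, Add(-5, Mul(2, Pow(3, 2)))), 2) = Pow(Mul(1, Add(-5, Mul(2, 9))), 2) = Pow(Mul(1, Add(-5, 18)), 2) = Pow(Mul(1, 13), 2) = Pow(13, 2) = 169)
Mul(Add(4140, 762), Add(x, Function('I')(-60))) = Mul(Add(4140, 762), Add(169, Mul(20, Pow(-60, -1)))) = Mul(4902, Add(169, Mul(20, Rational(-1, 60)))) = Mul(4902, Add(169, Rational(-1, 3))) = Mul(4902, Rational(506, 3)) = 826804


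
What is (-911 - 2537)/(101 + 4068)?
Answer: -3448/4169 ≈ -0.82706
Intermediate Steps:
(-911 - 2537)/(101 + 4068) = -3448/4169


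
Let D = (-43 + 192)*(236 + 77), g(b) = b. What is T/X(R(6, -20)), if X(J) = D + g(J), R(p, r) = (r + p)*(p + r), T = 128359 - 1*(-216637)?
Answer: 344996/46833 ≈ 7.3665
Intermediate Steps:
T = 344996 (T = 128359 + 216637 = 344996)
D = 46637 (D = 149*313 = 46637)
R(p, r) = (p + r)² (R(p, r) = (p + r)*(p + r) = (p + r)²)
X(J) = 46637 + J
T/X(R(6, -20)) = 344996/(46637 + (6 - 20)²) = 344996/(46637 + (-14)²) = 344996/(46637 + 196) = 344996/46833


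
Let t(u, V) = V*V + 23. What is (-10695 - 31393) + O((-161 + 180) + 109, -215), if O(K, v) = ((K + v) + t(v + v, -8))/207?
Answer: -42088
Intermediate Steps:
t(u, V) = 23 + V² (t(u, V) = V² + 23 = 23 + V²)
O(K, v) = 29/69 + K/207 + v/207 (O(K, v) = ((K + v) + (23 + (-8)²))/207 = ((K + v) + (23 + 64))*(1/207) = ((K + v) + 87)*(1/207) = (87 + K + v)*(1/207) = 29/69 + K/207 + v/207)
(-10695 - 31393) + O((-161 + 180) + 109, -215) = (-10695 - 31393) + (29/69 + ((-161 + 180) + 109)/207 + (1/207)*(-215)) = -42088 + (29/69 + (19 + 109)/207 - 215/207) = -42088 + (29/69 + (1/207)*128 - 215/207) = -42088 + (29/69 + 128/207 - 215/207) = -42088 + 0 = -42088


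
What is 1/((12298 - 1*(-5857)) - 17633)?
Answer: 1/522 ≈ 0.0019157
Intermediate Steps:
1/((12298 - 1*(-5857)) - 17633) = 1/((12298 + 5857) - 17633) = 1/(18155 - 17633) = 1/522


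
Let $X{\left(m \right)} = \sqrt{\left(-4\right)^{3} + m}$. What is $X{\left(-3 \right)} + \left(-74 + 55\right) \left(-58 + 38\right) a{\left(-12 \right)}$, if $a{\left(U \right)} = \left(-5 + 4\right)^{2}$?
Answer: $380 + i \sqrt{67} \approx 380.0 + 8.1853 i$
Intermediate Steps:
$a{\left(U \right)} = 1$ ($a{\left(U \right)} = \left(-1\right)^{2} = 1$)
$X{\left(m \right)} = \sqrt{-64 + m}$
$X{\left(-3 \right)} + \left(-74 + 55\right) \left(-58 + 38\right) a{\left(-12 \right)} = \sqrt{-64 - 3} + \left(-74 + 55\right) \left(-58 + 38\right) 1 = \sqrt{-67} + \left(-19\right) \left(-20\right) 1 = i \sqrt{67} + 380 \cdot 1 = i \sqrt{67} + 380 = 380 + i \sqrt{67}$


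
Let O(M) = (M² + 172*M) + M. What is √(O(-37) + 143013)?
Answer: √137981 ≈ 371.46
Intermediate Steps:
O(M) = M² + 173*M
√(O(-37) + 143013) = √(-37*(173 - 37) + 143013) = √(-37*136 + 143013) = √(-5032 + 143013) = √137981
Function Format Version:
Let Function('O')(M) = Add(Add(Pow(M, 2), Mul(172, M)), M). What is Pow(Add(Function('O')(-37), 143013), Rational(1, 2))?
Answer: Pow(137981, Rational(1, 2)) ≈ 371.46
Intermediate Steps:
Function('O')(M) = Add(Pow(M, 2), Mul(173, M))
Pow(Add(Function('O')(-37), 143013), Rational(1, 2)) = Pow(Add(Mul(-37, Add(173, -37)), 143013), Rational(1, 2)) = Pow(Add(Mul(-37, 136), 143013), Rational(1, 2)) = Pow(Add(-5032, 143013), Rational(1, 2)) = Pow(137981, Rational(1, 2))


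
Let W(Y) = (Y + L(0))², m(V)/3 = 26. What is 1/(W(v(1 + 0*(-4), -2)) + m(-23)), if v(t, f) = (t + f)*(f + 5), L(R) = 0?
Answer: 1/87 ≈ 0.011494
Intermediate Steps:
v(t, f) = (5 + f)*(f + t) (v(t, f) = (f + t)*(5 + f) = (5 + f)*(f + t))
m(V) = 78 (m(V) = 3*26 = 78)
W(Y) = Y² (W(Y) = (Y + 0)² = Y²)
1/(W(v(1 + 0*(-4), -2)) + m(-23)) = 1/(((-2)² + 5*(-2) + 5*(1 + 0*(-4)) - 2*(1 + 0*(-4)))² + 78) = 1/((4 - 10 + 5*(1 + 0) - 2*(1 + 0))² + 78) = 1/((4 - 10 + 5*1 - 2*1)² + 78) = 1/((4 - 10 + 5 - 2)² + 78) = 1/((-3)² + 78) = 1/(9 + 78) = 1/87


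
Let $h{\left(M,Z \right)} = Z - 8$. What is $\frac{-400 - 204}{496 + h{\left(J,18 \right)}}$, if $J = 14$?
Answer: $- \frac{302}{253} \approx -1.1937$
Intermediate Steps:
$h{\left(M,Z \right)} = -8 + Z$
$\frac{-400 - 204}{496 + h{\left(J,18 \right)}} = \frac{-400 - 204}{496 + \left(-8 + 18\right)} = - \frac{604}{496 + 10} = - \frac{604}{506} = \left(-604\right) \frac{1}{506} = - \frac{302}{253}$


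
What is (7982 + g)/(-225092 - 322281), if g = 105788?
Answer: -113770/547373 ≈ -0.20785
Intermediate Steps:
(7982 + g)/(-225092 - 322281) = (7982 + 105788)/(-225092 - 322281) = 113770/(-547373) = 113770*(-1/547373) = -113770/547373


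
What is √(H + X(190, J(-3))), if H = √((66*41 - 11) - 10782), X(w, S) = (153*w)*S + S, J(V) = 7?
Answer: √(203497 + I*√8087) ≈ 451.11 + 0.0997*I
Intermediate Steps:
X(w, S) = S + 153*S*w (X(w, S) = 153*S*w + S = S + 153*S*w)
H = I*√8087 (H = √((2706 - 11) - 10782) = √(2695 - 10782) = √(-8087) = I*√8087 ≈ 89.928*I)
√(H + X(190, J(-3))) = √(I*√8087 + 7*(1 + 153*190)) = √(I*√8087 + 7*(1 + 29070)) = √(I*√8087 + 7*29071) = √(I*√8087 + 203497) = √(203497 + I*√8087)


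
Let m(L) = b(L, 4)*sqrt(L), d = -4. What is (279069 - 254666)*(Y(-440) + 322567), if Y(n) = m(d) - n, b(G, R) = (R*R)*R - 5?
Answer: 7882339821 + 2879554*I ≈ 7.8823e+9 + 2.8796e+6*I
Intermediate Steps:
b(G, R) = -5 + R**3 (b(G, R) = R**2*R - 5 = R**3 - 5 = -5 + R**3)
m(L) = 59*sqrt(L) (m(L) = (-5 + 4**3)*sqrt(L) = (-5 + 64)*sqrt(L) = 59*sqrt(L))
Y(n) = -n + 118*I (Y(n) = 59*sqrt(-4) - n = 59*(2*I) - n = 118*I - n = -n + 118*I)
(279069 - 254666)*(Y(-440) + 322567) = (279069 - 254666)*((-1*(-440) + 118*I) + 322567) = 24403*((440 + 118*I) + 322567) = 24403*(323007 + 118*I) = 7882339821 + 2879554*I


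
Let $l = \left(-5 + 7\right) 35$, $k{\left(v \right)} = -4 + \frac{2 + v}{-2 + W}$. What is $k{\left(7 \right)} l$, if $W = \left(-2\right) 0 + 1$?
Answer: $-910$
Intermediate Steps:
$W = 1$ ($W = 0 + 1 = 1$)
$k{\left(v \right)} = -6 - v$ ($k{\left(v \right)} = -4 + \frac{2 + v}{-2 + 1} = -4 + \frac{2 + v}{-1} = -4 + \left(2 + v\right) \left(-1\right) = -4 - \left(2 + v\right) = -6 - v$)
$l = 70$ ($l = 2 \cdot 35 = 70$)
$k{\left(7 \right)} l = \left(-6 - 7\right) 70 = \left(-13\right) 70 = -910$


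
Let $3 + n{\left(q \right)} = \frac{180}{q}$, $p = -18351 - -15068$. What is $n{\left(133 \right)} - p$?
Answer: $\frac{436420}{133} \approx 3281.4$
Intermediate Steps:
$p = -3283$ ($p = -18351 + 15068 = -3283$)
$n{\left(q \right)} = -3 + \frac{180}{q}$
$n{\left(133 \right)} - p = \left(-3 + \frac{180}{133}\right) - -3283 = \left(-3 + 180 \cdot \frac{1}{133}\right) + 3283 = \left(-3 + \frac{180}{133}\right) + 3283 = - \frac{219}{133} + 3283 = \frac{436420}{133}$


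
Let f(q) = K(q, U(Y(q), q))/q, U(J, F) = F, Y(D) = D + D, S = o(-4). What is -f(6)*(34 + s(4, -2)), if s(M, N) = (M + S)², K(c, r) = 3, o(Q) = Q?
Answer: -17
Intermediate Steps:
S = -4
Y(D) = 2*D
s(M, N) = (-4 + M)² (s(M, N) = (M - 4)² = (-4 + M)²)
f(q) = 3/q
-f(6)*(34 + s(4, -2)) = -3/6*(34 + (-4 + 4)²) = -3*(⅙)*(34 + 0²) = -(34 + 0)/2 = -34/2 = -1*17 = -17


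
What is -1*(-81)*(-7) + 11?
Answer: -556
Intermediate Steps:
-1*(-81)*(-7) + 11 = 81*(-7) + 11 = -567 + 11 = -556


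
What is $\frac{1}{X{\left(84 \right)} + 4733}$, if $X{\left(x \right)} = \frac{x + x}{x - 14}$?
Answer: $\frac{5}{23677} \approx 0.00021118$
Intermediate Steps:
$X{\left(x \right)} = \frac{2 x}{-14 + x}$
$\frac{1}{X{\left(84 \right)} + 4733} = \frac{1}{2 \cdot 84 \frac{1}{-14 + 84} + 4733} = \frac{1}{2 \cdot 84 \cdot \frac{1}{70} + 4733} = \frac{1}{\frac{12}{5} + 4733} = \frac{1}{\frac{23677}{5}} = \frac{5}{23677}$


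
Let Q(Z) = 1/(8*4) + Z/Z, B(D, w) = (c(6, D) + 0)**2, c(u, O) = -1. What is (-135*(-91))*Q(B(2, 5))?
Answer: 405405/32 ≈ 12669.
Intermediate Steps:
B(D, w) = 1 (B(D, w) = (-1 + 0)**2 = (-1)**2 = 1)
Q(Z) = 33/32 (Q(Z) = (1/8)*(1/4) + 1 = 1/32 + 1 = 33/32)
(-135*(-91))*Q(B(2, 5)) = -135*(-91)*(33/32) = 12285*(33/32) = 405405/32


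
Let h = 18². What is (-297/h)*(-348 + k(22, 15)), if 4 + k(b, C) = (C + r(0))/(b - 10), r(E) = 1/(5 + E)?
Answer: 57871/180 ≈ 321.51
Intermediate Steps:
h = 324
k(b, C) = -4 + (⅕ + C)/(-10 + b) (k(b, C) = -4 + (C + 1/(5 + 0))/(b - 10) = -4 + (C + 1/5)/(-10 + b) = -4 + (C + ⅕)/(-10 + b) = -4 + (⅕ + C)/(-10 + b))
(-297/h)*(-348 + k(22, 15)) = (-297/324)*(-348 + (201/5 + 15 - 4*22)/(-10 + 22)) = (-297*1/324)*(-348 + (201/5 + 15 - 88)/12) = -11*(-348 + (1/12)*(-164/5))/12 = -11*(-348 - 41/15)/12 = -11/12*(-5261/15) = 57871/180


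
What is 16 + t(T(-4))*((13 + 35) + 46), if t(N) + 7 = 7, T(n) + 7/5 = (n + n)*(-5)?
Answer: 16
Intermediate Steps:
T(n) = -7/5 - 10*n (T(n) = -7/5 + (n + n)*(-5) = -7/5 + (2*n)*(-5) = -7/5 - 10*n)
t(N) = 0 (t(N) = -7 + 7 = 0)
16 + t(T(-4))*((13 + 35) + 46) = 16 + 0*((13 + 35) + 46) = 16 + 0*(48 + 46) = 16 + 0*94 = 16 + 0 = 16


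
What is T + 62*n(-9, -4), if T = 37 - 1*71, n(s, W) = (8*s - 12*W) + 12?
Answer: -778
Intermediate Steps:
n(s, W) = 12 - 12*W + 8*s (n(s, W) = (-12*W + 8*s) + 12 = 12 - 12*W + 8*s)
T = -34 (T = 37 - 71 = -34)
T + 62*n(-9, -4) = -34 + 62*(12 - 12*(-4) + 8*(-9)) = -34 + 62*(12 + 48 - 72) = -34 + 62*(-12) = -34 - 744 = -778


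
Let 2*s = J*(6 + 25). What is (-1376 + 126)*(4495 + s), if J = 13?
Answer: -5870625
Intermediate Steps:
s = 403/2 (s = (13*(6 + 25))/2 = (13*31)/2 = (1/2)*403 = 403/2 ≈ 201.50)
(-1376 + 126)*(4495 + s) = (-1376 + 126)*(4495 + 403/2) = -1250*9393/2 = -5870625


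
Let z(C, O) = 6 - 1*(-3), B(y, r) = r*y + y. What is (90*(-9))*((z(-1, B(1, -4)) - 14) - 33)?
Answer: 30780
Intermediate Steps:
B(y, r) = y + r*y
z(C, O) = 9 (z(C, O) = 6 + 3 = 9)
(90*(-9))*((z(-1, B(1, -4)) - 14) - 33) = (90*(-9))*((9 - 14) - 33) = -810*(-5 - 33) = -810*(-38) = 30780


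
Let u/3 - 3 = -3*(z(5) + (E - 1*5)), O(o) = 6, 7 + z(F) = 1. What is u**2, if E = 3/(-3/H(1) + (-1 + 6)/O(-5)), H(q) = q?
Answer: 2452356/169 ≈ 14511.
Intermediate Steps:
z(F) = -6 (z(F) = -7 + 1 = -6)
E = -18/13 (E = 3/(-3/1 + (-1 + 6)/6) = 3/(-3*1 + 5*(1/6)) = 3/(-3 + 5/6) = 3/(-13/6) = 3*(-6/13) = -18/13 ≈ -1.3846)
u = 1566/13 (u = 9 + 3*(-3*(-6 + (-18/13 - 1*5))) = 9 + 3*(-3*(-6 + (-18/13 - 5))) = 9 + 3*(-3*(-6 - 83/13)) = 9 + 3*(-3*(-161/13)) = 9 + 3*(483/13) = 9 + 1449/13 = 1566/13 ≈ 120.46)
u**2 = (1566/13)**2 = 2452356/169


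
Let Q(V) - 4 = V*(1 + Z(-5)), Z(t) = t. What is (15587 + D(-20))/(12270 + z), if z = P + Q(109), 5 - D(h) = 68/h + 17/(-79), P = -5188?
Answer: 3080134/1313375 ≈ 2.3452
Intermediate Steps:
Q(V) = 4 - 4*V (Q(V) = 4 + V*(1 - 5) = 4 + V*(-4) = 4 - 4*V)
D(h) = 412/79 - 68/h (D(h) = 5 - (68/h + 17/(-79)) = 5 - (68/h + 17*(-1/79)) = 5 - (68/h - 17/79) = 5 - (-17/79 + 68/h) = 5 + (17/79 - 68/h) = 412/79 - 68/h)
z = -5620 (z = -5188 + (4 - 4*109) = -5188 + (4 - 436) = -5188 - 432 = -5620)
(15587 + D(-20))/(12270 + z) = (15587 + (412/79 - 68/(-20)))/(12270 - 5620) = (15587 + (412/79 - 68*(-1/20)))/6650 = (15587 + (412/79 + 17/5))*(1/6650) = (15587 + 3403/395)*(1/6650) = (6160268/395)*(1/6650) = 3080134/1313375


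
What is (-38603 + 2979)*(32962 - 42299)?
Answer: 332621288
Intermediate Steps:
(-38603 + 2979)*(32962 - 42299) = -35624*(-9337) = 332621288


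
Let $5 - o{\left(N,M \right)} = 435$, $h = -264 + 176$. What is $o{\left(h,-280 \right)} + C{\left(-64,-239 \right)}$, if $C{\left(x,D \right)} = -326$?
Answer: $-756$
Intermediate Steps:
$h = -88$
$o{\left(N,M \right)} = -430$ ($o{\left(N,M \right)} = 5 - 435 = -430$)
$o{\left(h,-280 \right)} + C{\left(-64,-239 \right)} = -430 - 326 = -756$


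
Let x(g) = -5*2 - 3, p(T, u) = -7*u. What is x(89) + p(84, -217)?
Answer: 1506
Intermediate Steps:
x(g) = -13 (x(g) = -10 - 3 = -13)
x(89) + p(84, -217) = -13 - 7*(-217) = -13 + 1519 = 1506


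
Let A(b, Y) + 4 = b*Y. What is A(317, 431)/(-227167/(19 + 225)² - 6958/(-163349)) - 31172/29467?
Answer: -39153317012905843964/1081240021176265 ≈ -36212.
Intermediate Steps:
A(b, Y) = -4 + Y*b (A(b, Y) = -4 + b*Y = -4 + Y*b)
A(317, 431)/(-227167/(19 + 225)² - 6958/(-163349)) - 31172/29467 = (-4 + 431*317)/(-227167/(19 + 225)² - 6958/(-163349)) - 31172/29467 = (-4 + 136627)/(-227167/(244²) - 6958*(-1/163349)) - 31172*1/29467 = 136623/(-227167/59536 + 6958/163349) - 31172/29467 = 136623/(-36693250795/9725146064) - 31172/29467 = 136623*(-9725146064/36693250795) - 31172/29467 = -1328678630701872/36693250795 - 31172/29467 = -39153317012905843964/1081240021176265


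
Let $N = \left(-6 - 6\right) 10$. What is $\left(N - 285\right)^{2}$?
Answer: $164025$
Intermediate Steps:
$N = -120$ ($N = \left(-12\right) 10 = -120$)
$\left(N - 285\right)^{2} = \left(-120 - 285\right)^{2} = \left(-405\right)^{2} = 164025$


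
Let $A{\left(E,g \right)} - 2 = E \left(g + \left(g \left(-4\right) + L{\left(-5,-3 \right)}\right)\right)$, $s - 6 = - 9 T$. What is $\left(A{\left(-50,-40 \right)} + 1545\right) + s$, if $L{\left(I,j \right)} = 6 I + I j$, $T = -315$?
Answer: $-862$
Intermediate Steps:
$s = 2841$ ($s = 6 - -2835 = 6 + 2835 = 2841$)
$A{\left(E,g \right)} = 2 + E \left(-15 - 3 g\right)$ ($A{\left(E,g \right)} = 2 + E \left(g + \left(g \left(-4\right) - 5 \left(6 - 3\right)\right)\right) = 2 + E \left(g - \left(15 + 4 g\right)\right) = 2 + E \left(-15 - 3 g\right)$)
$\left(A{\left(-50,-40 \right)} + 1545\right) + s = \left(\left(2 - -750 - \left(-150\right) \left(-40\right)\right) + 1545\right) + 2841 = \left(\left(2 + 750 - 6000\right) + 1545\right) + 2841 = \left(-5248 + 1545\right) + 2841 = -3703 + 2841 = -862$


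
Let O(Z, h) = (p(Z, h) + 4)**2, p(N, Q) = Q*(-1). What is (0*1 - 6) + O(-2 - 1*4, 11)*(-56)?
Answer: -2750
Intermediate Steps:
p(N, Q) = -Q
O(Z, h) = (4 - h)**2 (O(Z, h) = (-h + 4)**2 = (4 - h)**2)
(0*1 - 6) + O(-2 - 1*4, 11)*(-56) = (0*1 - 6) + (-4 + 11)**2*(-56) = (0 - 6) + 7**2*(-56) = -6 + 49*(-56) = -6 - 2744 = -2750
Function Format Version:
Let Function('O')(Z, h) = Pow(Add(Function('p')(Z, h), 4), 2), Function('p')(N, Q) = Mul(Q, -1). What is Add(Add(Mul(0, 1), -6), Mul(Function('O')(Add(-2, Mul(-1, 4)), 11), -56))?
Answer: -2750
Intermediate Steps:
Function('p')(N, Q) = Mul(-1, Q)
Function('O')(Z, h) = Pow(Add(4, Mul(-1, h)), 2) (Function('O')(Z, h) = Pow(Add(Mul(-1, h), 4), 2) = Pow(Add(4, Mul(-1, h)), 2))
Add(Add(Mul(0, 1), -6), Mul(Function('O')(Add(-2, Mul(-1, 4)), 11), -56)) = Add(Add(Mul(0, 1), -6), Mul(Pow(Add(-4, 11), 2), -56)) = Add(Add(0, -6), Mul(Pow(7, 2), -56)) = Add(-6, Mul(49, -56)) = Add(-6, -2744) = -2750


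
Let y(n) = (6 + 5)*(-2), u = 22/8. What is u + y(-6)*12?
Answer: -1045/4 ≈ -261.25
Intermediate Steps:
u = 11/4 (u = 22*(⅛) = 11/4 ≈ 2.7500)
y(n) = -22 (y(n) = 11*(-2) = -22)
u + y(-6)*12 = 11/4 - 22*12 = 11/4 - 264 = -1045/4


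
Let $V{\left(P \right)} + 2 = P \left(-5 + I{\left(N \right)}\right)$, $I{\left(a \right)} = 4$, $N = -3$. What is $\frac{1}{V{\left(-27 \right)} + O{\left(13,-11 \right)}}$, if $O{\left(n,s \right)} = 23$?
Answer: $\frac{1}{48} \approx 0.020833$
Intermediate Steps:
$V{\left(P \right)} = -2 - P$ ($V{\left(P \right)} = -2 + P \left(-5 + 4\right) = -2 + P \left(-1\right) = -2 - P$)
$\frac{1}{V{\left(-27 \right)} + O{\left(13,-11 \right)}} = \frac{1}{\left(-2 - -27\right) + 23} = \frac{1}{\left(-2 + 27\right) + 23} = \frac{1}{25 + 23} = \frac{1}{48}$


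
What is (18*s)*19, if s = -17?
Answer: -5814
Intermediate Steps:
(18*s)*19 = (18*(-17))*19 = -306*19 = -5814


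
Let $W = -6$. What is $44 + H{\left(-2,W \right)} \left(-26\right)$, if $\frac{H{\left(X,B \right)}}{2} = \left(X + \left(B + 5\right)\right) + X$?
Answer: $304$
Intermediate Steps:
$H{\left(X,B \right)} = 10 + 2 B + 4 X$ ($H{\left(X,B \right)} = 2 \left(\left(X + \left(B + 5\right)\right) + X\right) = 2 \left(\left(X + \left(5 + B\right)\right) + X\right) = 2 \left(\left(5 + B + X\right) + X\right) = 2 \left(5 + B + 2 X\right) = 10 + 2 B + 4 X$)
$44 + H{\left(-2,W \right)} \left(-26\right) = 44 + \left(10 + 2 \left(-6\right) + 4 \left(-2\right)\right) \left(-26\right) = 44 + \left(10 - 12 - 8\right) \left(-26\right) = 44 - -260 = 44 + 260 = 304$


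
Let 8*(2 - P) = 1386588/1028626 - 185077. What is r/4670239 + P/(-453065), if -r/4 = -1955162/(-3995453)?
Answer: -872888188390189422831/17093016871881209947912 ≈ -0.051067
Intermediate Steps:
P = 95195042815/4114504 (P = 2 - (1386588/1028626 - 185077)/8 = 2 - (1386588*(1/1028626) - 185077)/8 = 2 - (693294/514313 - 185077)/8 = 2 - ⅛*(-95186813807/514313) = 2 + 95186813807/4114504 = 95195042815/4114504 ≈ 23136.)
r = -710968/363223 (r = -(-7820648)/(-3995453) = -(-7820648)*(-1)/3995453 = -4*177742/363223 = -710968/363223 ≈ -1.9574)
r/4670239 + P/(-453065) = -710968/363223/4670239 + (95195042815/4114504)/(-453065) = -710968/363223*1/4670239 + (95195042815/4114504)*(-1/453065) = -710968/1696338220297 - 514567799/10076420296 = -872888188390189422831/17093016871881209947912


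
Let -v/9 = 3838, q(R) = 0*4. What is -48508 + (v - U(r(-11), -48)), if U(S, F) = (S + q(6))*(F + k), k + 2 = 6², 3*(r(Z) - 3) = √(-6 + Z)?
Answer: -83008 + 14*I*√17/3 ≈ -83008.0 + 19.241*I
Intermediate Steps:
q(R) = 0
r(Z) = 3 + √(-6 + Z)/3
k = 34 (k = -2 + 6² = -2 + 36 = 34)
v = -34542 (v = -9*3838 = -34542)
U(S, F) = S*(34 + F) (U(S, F) = (S + 0)*(F + 34) = S*(34 + F))
-48508 + (v - U(r(-11), -48)) = -48508 + (-34542 - (3 + √(-6 - 11)/3)*(34 - 48)) = -48508 + (-34542 - (3 + √(-17)/3)*(-14)) = -48508 + (-34542 - (3 + (I*√17)/3)*(-14)) = -48508 + (-34542 - (3 + I*√17/3)*(-14)) = -48508 + (-34542 - (-42 - 14*I*√17/3)) = -48508 + (-34542 + (42 + 14*I*√17/3)) = -48508 + (-34500 + 14*I*√17/3) = -83008 + 14*I*√17/3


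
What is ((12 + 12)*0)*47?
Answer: 0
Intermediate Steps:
((12 + 12)*0)*47 = (24*0)*47 = 0*47 = 0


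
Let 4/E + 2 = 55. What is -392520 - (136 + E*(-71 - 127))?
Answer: -20809976/53 ≈ -3.9264e+5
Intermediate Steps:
E = 4/53 (E = 4/(-2 + 55) = 4/53 ≈ 0.075472)
-392520 - (136 + E*(-71 - 127)) = -392520 - (136 + 4*(-71 - 127)/53) = -392520 - (136 + (4/53)*(-198)) = -392520 - (136 - 792/53) = -392520 - 1*6416/53 = -392520 - 6416/53 = -20809976/53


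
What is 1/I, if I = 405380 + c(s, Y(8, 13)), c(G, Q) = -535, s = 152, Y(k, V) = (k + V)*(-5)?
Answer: 1/404845 ≈ 2.4701e-6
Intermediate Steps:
Y(k, V) = -5*V - 5*k (Y(k, V) = (V + k)*(-5) = -5*V - 5*k)
I = 404845 (I = 405380 - 535 = 404845)
1/I = 1/404845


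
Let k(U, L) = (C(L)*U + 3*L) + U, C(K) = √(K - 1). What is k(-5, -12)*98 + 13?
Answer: -4005 - 490*I*√13 ≈ -4005.0 - 1766.7*I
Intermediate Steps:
C(K) = √(-1 + K)
k(U, L) = U + 3*L + U*√(-1 + L) (k(U, L) = (√(-1 + L)*U + 3*L) + U = (U*√(-1 + L) + 3*L) + U = (3*L + U*√(-1 + L)) + U = U + 3*L + U*√(-1 + L))
k(-5, -12)*98 + 13 = (-5 + 3*(-12) - 5*√(-1 - 12))*98 + 13 = (-5 - 36 - 5*I*√13)*98 + 13 = (-41 - 5*I*√13)*98 + 13 = (-4018 - 490*I*√13) + 13 = -4005 - 490*I*√13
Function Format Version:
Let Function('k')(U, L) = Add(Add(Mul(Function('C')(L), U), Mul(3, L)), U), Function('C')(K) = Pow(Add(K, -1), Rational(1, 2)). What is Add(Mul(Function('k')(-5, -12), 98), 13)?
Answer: Add(-4005, Mul(-490, I, Pow(13, Rational(1, 2)))) ≈ Add(-4005.0, Mul(-1766.7, I))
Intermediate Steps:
Function('C')(K) = Pow(Add(-1, K), Rational(1, 2))
Function('k')(U, L) = Add(U, Mul(3, L), Mul(U, Pow(Add(-1, L), Rational(1, 2)))) (Function('k')(U, L) = Add(Add(Mul(Pow(Add(-1, L), Rational(1, 2)), U), Mul(3, L)), U) = Add(Add(Mul(U, Pow(Add(-1, L), Rational(1, 2))), Mul(3, L)), U) = Add(Add(Mul(3, L), Mul(U, Pow(Add(-1, L), Rational(1, 2)))), U) = Add(U, Mul(3, L), Mul(U, Pow(Add(-1, L), Rational(1, 2)))))
Add(Mul(Function('k')(-5, -12), 98), 13) = Add(Mul(Add(-5, Mul(3, -12), Mul(-5, Pow(Add(-1, -12), Rational(1, 2)))), 98), 13) = Add(Mul(Add(-5, -36, Mul(-5, Pow(-13, Rational(1, 2)))), 98), 13) = Add(Mul(Add(-5, -36, Mul(-5, Mul(I, Pow(13, Rational(1, 2))))), 98), 13) = Add(Mul(Add(-5, -36, Mul(-5, I, Pow(13, Rational(1, 2)))), 98), 13) = Add(Mul(Add(-41, Mul(-5, I, Pow(13, Rational(1, 2)))), 98), 13) = Add(Add(-4018, Mul(-490, I, Pow(13, Rational(1, 2)))), 13) = Add(-4005, Mul(-490, I, Pow(13, Rational(1, 2))))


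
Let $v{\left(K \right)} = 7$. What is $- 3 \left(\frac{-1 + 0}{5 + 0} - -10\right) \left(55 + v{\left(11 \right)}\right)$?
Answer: $- \frac{9114}{5} \approx -1822.8$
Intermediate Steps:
$- 3 \left(\frac{-1 + 0}{5 + 0} - -10\right) \left(55 + v{\left(11 \right)}\right) = - 3 \left(\frac{-1 + 0}{5 + 0} - -10\right) \left(55 + 7\right) = - 3 \left(- \frac{1}{5} + 10\right) 62 = \left(-3\right) \frac{49}{5} \cdot 62 = \left(- \frac{147}{5}\right) 62 = - \frac{9114}{5}$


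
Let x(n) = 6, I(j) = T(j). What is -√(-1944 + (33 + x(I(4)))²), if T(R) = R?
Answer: -3*I*√47 ≈ -20.567*I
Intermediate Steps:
I(j) = j
-√(-1944 + (33 + x(I(4)))²) = -√(-1944 + (33 + 6)²) = -√(-1944 + 39²) = -√(-1944 + 1521) = -√(-423) = -3*I*√47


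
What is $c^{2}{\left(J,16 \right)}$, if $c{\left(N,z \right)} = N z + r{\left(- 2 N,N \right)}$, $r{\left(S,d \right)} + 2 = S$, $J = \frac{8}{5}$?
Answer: $\frac{10404}{25} \approx 416.16$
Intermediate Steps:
$J = \frac{8}{5}$ ($J = 8 \cdot \frac{1}{5} = \frac{8}{5} \approx 1.6$)
$r{\left(S,d \right)} = -2 + S$
$c{\left(N,z \right)} = -2 - 2 N + N z$ ($c{\left(N,z \right)} = N z - \left(2 + 2 N\right) = -2 - 2 N + N z$)
$c^{2}{\left(J,16 \right)} = \left(-2 - \frac{16}{5} + \frac{8}{5} \cdot 16\right)^{2} = \left(-2 - \frac{16}{5} + \frac{128}{5}\right)^{2} = \left(\frac{102}{5}\right)^{2} = \frac{10404}{25}$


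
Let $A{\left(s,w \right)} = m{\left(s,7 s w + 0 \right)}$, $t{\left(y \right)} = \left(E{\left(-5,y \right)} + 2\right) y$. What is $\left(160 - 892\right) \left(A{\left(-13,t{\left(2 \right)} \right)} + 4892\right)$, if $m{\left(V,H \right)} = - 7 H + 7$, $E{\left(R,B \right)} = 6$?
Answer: $-11046612$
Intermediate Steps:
$t{\left(y \right)} = 8 y$ ($t{\left(y \right)} = \left(6 + 2\right) y = 8 y$)
$m{\left(V,H \right)} = 7 - 7 H$
$A{\left(s,w \right)} = 7 - 49 s w$ ($A{\left(s,w \right)} = 7 - 7 \left(7 s w + 0\right) = 7 - 7 \cdot 7 s w = 7 - 49 s w$)
$\left(160 - 892\right) \left(A{\left(-13,t{\left(2 \right)} \right)} + 4892\right) = \left(160 - 892\right) \left(\left(7 - - 637 \cdot 8 \cdot 2\right) + 4892\right) = - 732 \left(\left(7 - \left(-637\right) 16\right) + 4892\right) = - 732 \left(\left(7 + 10192\right) + 4892\right) = - 732 \left(10199 + 4892\right) = \left(-732\right) 15091 = -11046612$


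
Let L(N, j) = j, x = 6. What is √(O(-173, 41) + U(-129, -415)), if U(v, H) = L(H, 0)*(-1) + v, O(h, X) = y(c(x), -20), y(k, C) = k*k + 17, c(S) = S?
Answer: 2*I*√19 ≈ 8.7178*I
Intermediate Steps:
y(k, C) = 17 + k² (y(k, C) = k² + 17 = 17 + k²)
O(h, X) = 53 (O(h, X) = 17 + 6² = 17 + 36 = 53)
U(v, H) = v (U(v, H) = 0*(-1) + v = 0 + v = v)
√(O(-173, 41) + U(-129, -415)) = √(53 - 129) = √(-76) = 2*I*√19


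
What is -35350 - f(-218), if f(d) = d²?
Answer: -82874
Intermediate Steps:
-35350 - f(-218) = -35350 - 1*(-218)² = -35350 - 1*47524 = -35350 - 47524 = -82874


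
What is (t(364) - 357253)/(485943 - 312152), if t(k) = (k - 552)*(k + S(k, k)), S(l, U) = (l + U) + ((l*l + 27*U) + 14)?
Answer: -27322093/173791 ≈ -157.21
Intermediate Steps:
S(l, U) = 14 + l + l**2 + 28*U (S(l, U) = (U + l) + ((l**2 + 27*U) + 14) = (U + l) + (14 + l**2 + 27*U) = 14 + l + l**2 + 28*U)
t(k) = (-552 + k)*(14 + k**2 + 30*k) (t(k) = (k - 552)*(k + (14 + k + k**2 + 28*k)) = (-552 + k)*(k + (14 + k**2 + 29*k)) = (-552 + k)*(14 + k**2 + 30*k))
(t(364) - 357253)/(485943 - 312152) = ((-7728 + 364**3 - 16546*364 - 522*364**2) - 357253)/(485943 - 312152) = ((-7728 + 48228544 - 6022744 - 522*132496) - 357253)/173791 = ((-7728 + 48228544 - 6022744 - 69162912) - 357253)*(1/173791) = (-26964840 - 357253)*(1/173791) = -27322093*1/173791 = -27322093/173791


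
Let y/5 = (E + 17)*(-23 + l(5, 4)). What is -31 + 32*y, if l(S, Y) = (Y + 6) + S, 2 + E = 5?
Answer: -25631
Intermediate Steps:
E = 3 (E = -2 + 5 = 3)
l(S, Y) = 6 + S + Y (l(S, Y) = (6 + Y) + S = 6 + S + Y)
y = -800 (y = 5*((3 + 17)*(-23 + (6 + 5 + 4))) = 5*(20*(-23 + 15)) = 5*(20*(-8)) = 5*(-160) = -800)
-31 + 32*y = -31 + 32*(-800) = -31 - 25600 = -25631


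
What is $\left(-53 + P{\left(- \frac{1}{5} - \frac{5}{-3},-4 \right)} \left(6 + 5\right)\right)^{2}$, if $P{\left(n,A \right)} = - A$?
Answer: $81$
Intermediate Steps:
$\left(-53 + P{\left(- \frac{1}{5} - \frac{5}{-3},-4 \right)} \left(6 + 5\right)\right)^{2} = \left(-53 + \left(-1\right) \left(-4\right) \left(6 + 5\right)\right)^{2} = \left(-53 + 4 \cdot 11\right)^{2} = \left(-53 + 44\right)^{2} = \left(-9\right)^{2} = 81$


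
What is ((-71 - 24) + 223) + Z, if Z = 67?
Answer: 195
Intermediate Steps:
((-71 - 24) + 223) + Z = ((-71 - 24) + 223) + 67 = (-95 + 223) + 67 = 128 + 67 = 195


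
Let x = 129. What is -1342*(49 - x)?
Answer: 107360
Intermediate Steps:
-1342*(49 - x) = -1342*(49 - 1*129) = -1342*(49 - 129) = -1342*(-80) = 107360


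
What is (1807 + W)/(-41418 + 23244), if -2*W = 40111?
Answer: 36497/36348 ≈ 1.0041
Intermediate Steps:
W = -40111/2 (W = -1/2*40111 = -40111/2 ≈ -20056.)
(1807 + W)/(-41418 + 23244) = (1807 - 40111/2)/(-41418 + 23244) = -36497/2/(-18174) = -36497/2*(-1/18174) = 36497/36348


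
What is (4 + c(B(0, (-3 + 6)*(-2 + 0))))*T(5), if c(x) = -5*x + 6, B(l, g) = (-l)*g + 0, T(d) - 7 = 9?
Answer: 160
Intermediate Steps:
T(d) = 16 (T(d) = 7 + 9 = 16)
B(l, g) = -g*l (B(l, g) = -g*l + 0 = -g*l)
c(x) = 6 - 5*x
(4 + c(B(0, (-3 + 6)*(-2 + 0))))*T(5) = (4 + (6 - (-5)*(-3 + 6)*(-2 + 0)*0))*16 = (4 + (6 - (-5)*3*(-2)*0))*16 = (4 + (6 - (-5)*(-6)*0))*16 = (4 + (6 - 5*0))*16 = (4 + (6 + 0))*16 = (4 + 6)*16 = 10*16 = 160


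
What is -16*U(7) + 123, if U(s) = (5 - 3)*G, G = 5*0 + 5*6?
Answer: -837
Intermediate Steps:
G = 30 (G = 0 + 30 = 30)
U(s) = 60 (U(s) = (5 - 3)*30 = 2*30 = 60)
-16*U(7) + 123 = -16*60 + 123 = -960 + 123 = -837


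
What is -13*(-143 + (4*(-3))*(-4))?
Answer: 1235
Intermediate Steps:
-13*(-143 + (4*(-3))*(-4)) = -13*(-143 - 12*(-4)) = -13*(-143 + 48) = -13*(-95) = 1235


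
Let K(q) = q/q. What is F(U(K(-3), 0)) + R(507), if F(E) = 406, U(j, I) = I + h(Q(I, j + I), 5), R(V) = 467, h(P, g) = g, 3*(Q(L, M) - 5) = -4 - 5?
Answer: 873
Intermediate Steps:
Q(L, M) = 2 (Q(L, M) = 5 + (-4 - 5)/3 = 5 + (1/3)*(-9) = 5 - 3 = 2)
K(q) = 1
U(j, I) = 5 + I (U(j, I) = I + 5 = 5 + I)
F(U(K(-3), 0)) + R(507) = 406 + 467 = 873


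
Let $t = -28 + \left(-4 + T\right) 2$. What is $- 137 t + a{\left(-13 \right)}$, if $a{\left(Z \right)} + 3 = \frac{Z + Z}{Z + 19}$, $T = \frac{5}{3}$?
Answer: $4468$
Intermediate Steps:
$T = \frac{5}{3}$ ($T = 5 \cdot \frac{1}{3} = \frac{5}{3} \approx 1.6667$)
$t = - \frac{98}{3}$ ($t = -28 + \left(-4 + \frac{5}{3}\right) 2 = -28 - \frac{14}{3} = - \frac{98}{3} \approx -32.667$)
$a{\left(Z \right)} = -3 + \frac{2 Z}{19 + Z}$ ($a{\left(Z \right)} = -3 + \frac{Z + Z}{Z + 19} = -3 + \frac{2 Z}{19 + Z}$)
$- 137 t + a{\left(-13 \right)} = \left(-137\right) \left(- \frac{98}{3}\right) + \frac{-57 - -13}{19 - 13} = \frac{13426}{3} + \frac{-57 + 13}{6} = \frac{13426}{3} + \frac{1}{6} \left(-44\right) = \frac{13426}{3} - \frac{22}{3} = 4468$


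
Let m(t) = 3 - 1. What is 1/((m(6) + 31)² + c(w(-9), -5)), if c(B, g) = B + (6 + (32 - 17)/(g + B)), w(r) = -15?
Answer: 4/4317 ≈ 0.00092657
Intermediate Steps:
m(t) = 2
c(B, g) = 6 + B + 15/(B + g) (c(B, g) = B + (6 + 15/(B + g)) = 6 + B + 15/(B + g))
1/((m(6) + 31)² + c(w(-9), -5)) = 1/((2 + 31)² + (15 + (-15)² + 6*(-15) + 6*(-5) - 15*(-5))/(-15 - 5)) = 1/(33² + (15 + 225 - 90 - 30 + 75)/(-20)) = 1/(1089 - 1/20*195) = 1/(1089 - 39/4) = 1/(4317/4) = 4/4317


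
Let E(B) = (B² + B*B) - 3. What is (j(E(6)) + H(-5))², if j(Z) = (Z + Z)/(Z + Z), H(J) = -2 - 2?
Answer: 9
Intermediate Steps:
E(B) = -3 + 2*B² (E(B) = (B² + B²) - 3 = 2*B² - 3 = -3 + 2*B²)
H(J) = -4
j(Z) = 1 (j(Z) = (2*Z)/((2*Z)) = (2*Z)*(1/(2*Z)) = 1)
(j(E(6)) + H(-5))² = (1 - 4)² = (-3)² = 9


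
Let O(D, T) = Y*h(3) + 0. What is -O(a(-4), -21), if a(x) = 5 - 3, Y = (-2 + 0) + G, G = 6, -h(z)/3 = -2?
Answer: -24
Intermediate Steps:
h(z) = 6 (h(z) = -3*(-2) = 6)
Y = 4 (Y = (-2 + 0) + 6 = -2 + 6 = 4)
a(x) = 2
O(D, T) = 24 (O(D, T) = 4*6 + 0 = 24 + 0 = 24)
-O(a(-4), -21) = -1*24 = -24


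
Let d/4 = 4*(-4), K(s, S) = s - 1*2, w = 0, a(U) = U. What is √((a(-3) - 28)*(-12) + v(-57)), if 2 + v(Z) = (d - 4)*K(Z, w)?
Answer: √4382 ≈ 66.197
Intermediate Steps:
K(s, S) = -2 + s (K(s, S) = s - 2 = -2 + s)
d = -64 (d = 4*(4*(-4)) = 4*(-16) = -64)
v(Z) = 134 - 68*Z (v(Z) = -2 + (-64 - 4)*(-2 + Z) = -2 - 68*(-2 + Z) = -2 + (136 - 68*Z) = 134 - 68*Z)
√((a(-3) - 28)*(-12) + v(-57)) = √((-3 - 28)*(-12) + (134 - 68*(-57))) = √(-31*(-12) + (134 + 3876)) = √(372 + 4010) = √4382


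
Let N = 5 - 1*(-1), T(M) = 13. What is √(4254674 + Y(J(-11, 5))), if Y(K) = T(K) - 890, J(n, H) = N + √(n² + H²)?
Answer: √4253797 ≈ 2062.5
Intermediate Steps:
N = 6 (N = 5 + 1 = 6)
J(n, H) = 6 + √(H² + n²) (J(n, H) = 6 + √(n² + H²) = 6 + √(H² + n²))
Y(K) = -877 (Y(K) = 13 - 890 = -877)
√(4254674 + Y(J(-11, 5))) = √(4254674 - 877) = √4253797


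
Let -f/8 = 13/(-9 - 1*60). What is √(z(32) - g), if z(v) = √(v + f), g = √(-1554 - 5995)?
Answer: √(2346*√138 - 4761*I*√7549)/69 ≈ 6.8142 - 6.3753*I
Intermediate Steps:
g = I*√7549 (g = √(-7549) = I*√7549 ≈ 86.885*I)
f = 104/69 (f = -104/(-9 - 1*60) = -104/(-9 - 60) = -104/(-69) = -104*(-1)/69 = -8*(-13/69) = 104/69 ≈ 1.5072)
z(v) = √(104/69 + v) (z(v) = √(v + 104/69) = √(104/69 + v))
√(z(32) - g) = √(√(7176 + 4761*32)/69 - I*√7549) = √(√(7176 + 152352)/69 - I*√7549) = √(√159528/69 - I*√7549) = √((34*√138)/69 - I*√7549) = √(34*√138/69 - I*√7549)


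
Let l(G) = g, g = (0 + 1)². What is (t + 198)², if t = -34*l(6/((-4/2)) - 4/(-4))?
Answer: 26896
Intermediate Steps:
g = 1 (g = 1² = 1)
l(G) = 1
t = -34 (t = -34*1 = -34)
(t + 198)² = (-34 + 198)² = 164² = 26896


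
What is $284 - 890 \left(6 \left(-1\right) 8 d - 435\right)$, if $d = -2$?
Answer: $301994$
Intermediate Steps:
$284 - 890 \left(6 \left(-1\right) 8 d - 435\right) = 284 - 890 \left(6 \left(-1\right) 8 \left(-2\right) - 435\right) = 284 - 890 \left(\left(-6\right) 8 \left(-2\right) - 435\right) = 284 - 890 \left(\left(-48\right) \left(-2\right) - 435\right) = 284 - 890 \left(96 - 435\right) = 284 - -301710 = 284 + 301710 = 301994$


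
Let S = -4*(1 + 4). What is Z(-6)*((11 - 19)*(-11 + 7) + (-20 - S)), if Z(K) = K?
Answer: -192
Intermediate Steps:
S = -20 (S = -4*5 = -20)
Z(-6)*((11 - 19)*(-11 + 7) + (-20 - S)) = -6*((11 - 19)*(-11 + 7) + (-20 - 1*(-20))) = -6*(-8*(-4) + (-20 + 20)) = -6*(32 + 0) = -6*32 = -192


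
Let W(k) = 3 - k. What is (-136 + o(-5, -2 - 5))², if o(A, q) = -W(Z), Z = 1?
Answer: 19044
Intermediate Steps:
o(A, q) = -2 (o(A, q) = -(3 - 1*1) = -(3 - 1) = -1*2 = -2)
(-136 + o(-5, -2 - 5))² = (-136 - 2)² = (-138)² = 19044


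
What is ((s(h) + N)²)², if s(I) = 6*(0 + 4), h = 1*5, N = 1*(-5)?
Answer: 130321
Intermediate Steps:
N = -5
h = 5
s(I) = 24 (s(I) = 6*4 = 24)
((s(h) + N)²)² = ((24 - 5)²)² = (19²)² = 361² = 130321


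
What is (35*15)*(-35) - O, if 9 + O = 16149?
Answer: -34515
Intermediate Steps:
O = 16140 (O = -9 + 16149 = 16140)
(35*15)*(-35) - O = (35*15)*(-35) - 1*16140 = 525*(-35) - 16140 = -18375 - 16140 = -34515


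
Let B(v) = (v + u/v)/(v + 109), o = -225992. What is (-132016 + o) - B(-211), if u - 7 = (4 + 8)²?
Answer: -3852546424/10761 ≈ -3.5801e+5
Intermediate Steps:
u = 151 (u = 7 + (4 + 8)² = 7 + 12² = 7 + 144 = 151)
B(v) = (v + 151/v)/(109 + v) (B(v) = (v + 151/v)/(v + 109) = (v + 151/v)/(109 + v))
(-132016 + o) - B(-211) = (-132016 - 225992) - (151 + (-211)²)/((-211)*(109 - 211)) = -358008 - (-1)*(151 + 44521)/(211*(-102)) = -358008 - (-1)*(-1)*44672/(211*102) = -358008 - 1*22336/10761 = -358008 - 22336/10761 = -3852546424/10761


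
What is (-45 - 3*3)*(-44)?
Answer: 2376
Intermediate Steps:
(-45 - 3*3)*(-44) = (-45 - 9)*(-44) = -54*(-44) = 2376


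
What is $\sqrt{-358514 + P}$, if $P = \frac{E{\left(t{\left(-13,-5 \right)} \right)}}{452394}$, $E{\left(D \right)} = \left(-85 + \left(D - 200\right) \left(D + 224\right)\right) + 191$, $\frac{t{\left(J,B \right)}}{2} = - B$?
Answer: $\frac{i \sqrt{2038155946061855}}{75399} \approx 598.76 i$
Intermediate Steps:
$t{\left(J,B \right)} = - 2 B$ ($t{\left(J,B \right)} = 2 \left(- B\right) = - 2 B$)
$E{\left(D \right)} = 106 + \left(-200 + D\right) \left(224 + D\right)$ ($E{\left(D \right)} = \left(-85 + \left(-200 + D\right) \left(224 + D\right)\right) + 191 = 106 + \left(-200 + D\right) \left(224 + D\right)$)
$P = - \frac{22177}{226197}$ ($P = \frac{-44694 + \left(\left(-2\right) \left(-5\right)\right)^{2} + 24 \left(\left(-2\right) \left(-5\right)\right)}{452394} = \left(-44694 + 10^{2} + 24 \cdot 10\right) \frac{1}{452394} = \left(-44694 + 100 + 240\right) \frac{1}{452394} = \left(-44354\right) \frac{1}{452394} = - \frac{22177}{226197} \approx -0.098043$)
$\sqrt{-358514 + P} = \sqrt{-358514 - \frac{22177}{226197}} = \sqrt{- \frac{81094813435}{226197}} = \frac{i \sqrt{2038155946061855}}{75399}$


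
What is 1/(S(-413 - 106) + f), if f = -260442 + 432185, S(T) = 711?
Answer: 1/172454 ≈ 5.7986e-6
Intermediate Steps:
f = 171743
1/(S(-413 - 106) + f) = 1/(711 + 171743) = 1/172454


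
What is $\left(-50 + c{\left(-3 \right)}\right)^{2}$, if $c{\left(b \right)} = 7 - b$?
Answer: $1600$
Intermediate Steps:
$\left(-50 + c{\left(-3 \right)}\right)^{2} = \left(-50 + \left(7 - -3\right)\right)^{2} = \left(-50 + \left(7 + 3\right)\right)^{2} = \left(-50 + 10\right)^{2} = \left(-40\right)^{2} = 1600$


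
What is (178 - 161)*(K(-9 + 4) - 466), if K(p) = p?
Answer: -8007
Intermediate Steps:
(178 - 161)*(K(-9 + 4) - 466) = (178 - 161)*((-9 + 4) - 466) = 17*(-5 - 466) = 17*(-471) = -8007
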